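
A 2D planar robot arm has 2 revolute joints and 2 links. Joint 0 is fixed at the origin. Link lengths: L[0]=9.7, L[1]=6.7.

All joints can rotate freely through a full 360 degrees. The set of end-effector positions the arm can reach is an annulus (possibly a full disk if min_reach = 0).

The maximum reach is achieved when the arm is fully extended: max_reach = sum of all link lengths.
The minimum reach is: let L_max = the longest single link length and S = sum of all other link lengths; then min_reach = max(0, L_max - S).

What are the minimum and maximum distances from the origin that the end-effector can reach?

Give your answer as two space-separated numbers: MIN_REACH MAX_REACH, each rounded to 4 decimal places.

Link lengths: [9.7, 6.7]
max_reach = 9.7 + 6.7 = 16.4
L_max = max([9.7, 6.7]) = 9.7
S (sum of others) = 16.4 - 9.7 = 6.7
min_reach = max(0, 9.7 - 6.7) = max(0, 3) = 3

Answer: 3.0000 16.4000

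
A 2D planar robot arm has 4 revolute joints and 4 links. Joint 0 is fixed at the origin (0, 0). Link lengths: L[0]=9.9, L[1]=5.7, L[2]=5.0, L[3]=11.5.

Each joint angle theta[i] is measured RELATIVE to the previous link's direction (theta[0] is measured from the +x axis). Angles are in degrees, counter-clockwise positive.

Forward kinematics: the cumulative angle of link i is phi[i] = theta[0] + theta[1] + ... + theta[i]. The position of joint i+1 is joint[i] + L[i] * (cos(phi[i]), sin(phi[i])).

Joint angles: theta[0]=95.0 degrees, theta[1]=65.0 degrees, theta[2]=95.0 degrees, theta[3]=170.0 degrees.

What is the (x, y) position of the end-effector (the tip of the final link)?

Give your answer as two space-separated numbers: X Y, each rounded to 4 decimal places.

Answer: -2.6531 17.4048

Derivation:
joint[0] = (0.0000, 0.0000)  (base)
link 0: phi[0] = 95 = 95 deg
  cos(95 deg) = -0.0872, sin(95 deg) = 0.9962
  joint[1] = (0.0000, 0.0000) + 9.9 * (-0.0872, 0.9962) = (0.0000 + -0.8628, 0.0000 + 9.8623) = (-0.8628, 9.8623)
link 1: phi[1] = 95 + 65 = 160 deg
  cos(160 deg) = -0.9397, sin(160 deg) = 0.3420
  joint[2] = (-0.8628, 9.8623) + 5.7 * (-0.9397, 0.3420) = (-0.8628 + -5.3562, 9.8623 + 1.9495) = (-6.2191, 11.8118)
link 2: phi[2] = 95 + 65 + 95 = 255 deg
  cos(255 deg) = -0.2588, sin(255 deg) = -0.9659
  joint[3] = (-6.2191, 11.8118) + 5 * (-0.2588, -0.9659) = (-6.2191 + -1.2941, 11.8118 + -4.8296) = (-7.5132, 6.9822)
link 3: phi[3] = 95 + 65 + 95 + 170 = 425 deg
  cos(425 deg) = 0.4226, sin(425 deg) = 0.9063
  joint[4] = (-7.5132, 6.9822) + 11.5 * (0.4226, 0.9063) = (-7.5132 + 4.8601, 6.9822 + 10.4225) = (-2.6531, 17.4048)
End effector: (-2.6531, 17.4048)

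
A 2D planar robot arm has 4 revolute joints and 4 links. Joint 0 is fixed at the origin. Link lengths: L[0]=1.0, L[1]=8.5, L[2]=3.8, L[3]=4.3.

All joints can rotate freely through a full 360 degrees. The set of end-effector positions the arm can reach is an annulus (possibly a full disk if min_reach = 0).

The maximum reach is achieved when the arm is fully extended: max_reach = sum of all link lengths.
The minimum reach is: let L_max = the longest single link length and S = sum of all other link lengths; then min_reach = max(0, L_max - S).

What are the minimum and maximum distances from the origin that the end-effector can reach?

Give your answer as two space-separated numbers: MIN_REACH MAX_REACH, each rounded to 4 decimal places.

Link lengths: [1.0, 8.5, 3.8, 4.3]
max_reach = 1 + 8.5 + 3.8 + 4.3 = 17.6
L_max = max([1.0, 8.5, 3.8, 4.3]) = 8.5
S (sum of others) = 17.6 - 8.5 = 9.1
min_reach = max(0, 8.5 - 9.1) = max(0, -0.6) = 0

Answer: 0.0000 17.6000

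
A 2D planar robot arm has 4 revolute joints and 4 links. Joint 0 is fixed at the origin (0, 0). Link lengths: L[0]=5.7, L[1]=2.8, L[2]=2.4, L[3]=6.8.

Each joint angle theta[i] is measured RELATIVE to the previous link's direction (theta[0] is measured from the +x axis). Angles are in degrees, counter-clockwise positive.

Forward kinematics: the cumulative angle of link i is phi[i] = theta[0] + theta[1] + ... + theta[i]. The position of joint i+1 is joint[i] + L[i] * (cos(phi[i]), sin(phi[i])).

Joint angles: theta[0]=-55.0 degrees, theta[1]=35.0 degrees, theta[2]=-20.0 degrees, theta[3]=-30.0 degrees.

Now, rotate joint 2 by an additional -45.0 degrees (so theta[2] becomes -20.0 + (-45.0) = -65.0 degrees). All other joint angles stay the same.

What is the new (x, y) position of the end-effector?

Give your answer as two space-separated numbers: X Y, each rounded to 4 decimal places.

Answer: 3.2359 -14.1806

Derivation:
joint[0] = (0.0000, 0.0000)  (base)
link 0: phi[0] = -55 = -55 deg
  cos(-55 deg) = 0.5736, sin(-55 deg) = -0.8192
  joint[1] = (0.0000, 0.0000) + 5.7 * (0.5736, -0.8192) = (0.0000 + 3.2694, 0.0000 + -4.6692) = (3.2694, -4.6692)
link 1: phi[1] = -55 + 35 = -20 deg
  cos(-20 deg) = 0.9397, sin(-20 deg) = -0.3420
  joint[2] = (3.2694, -4.6692) + 2.8 * (0.9397, -0.3420) = (3.2694 + 2.6311, -4.6692 + -0.9577) = (5.9005, -5.6268)
link 2: phi[2] = -55 + 35 + -65 = -85 deg
  cos(-85 deg) = 0.0872, sin(-85 deg) = -0.9962
  joint[3] = (5.9005, -5.6268) + 2.4 * (0.0872, -0.9962) = (5.9005 + 0.2092, -5.6268 + -2.3909) = (6.1097, -8.0177)
link 3: phi[3] = -55 + 35 + -65 + -30 = -115 deg
  cos(-115 deg) = -0.4226, sin(-115 deg) = -0.9063
  joint[4] = (6.1097, -8.0177) + 6.8 * (-0.4226, -0.9063) = (6.1097 + -2.8738, -8.0177 + -6.1629) = (3.2359, -14.1806)
End effector: (3.2359, -14.1806)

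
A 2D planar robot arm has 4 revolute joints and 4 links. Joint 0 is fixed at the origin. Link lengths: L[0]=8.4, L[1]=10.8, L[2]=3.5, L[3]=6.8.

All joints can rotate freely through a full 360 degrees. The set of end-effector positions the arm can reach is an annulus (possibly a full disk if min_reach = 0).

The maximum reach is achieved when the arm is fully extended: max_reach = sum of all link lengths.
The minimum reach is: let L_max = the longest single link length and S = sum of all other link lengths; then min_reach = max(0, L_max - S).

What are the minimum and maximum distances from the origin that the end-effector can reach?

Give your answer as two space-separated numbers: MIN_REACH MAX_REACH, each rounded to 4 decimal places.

Link lengths: [8.4, 10.8, 3.5, 6.8]
max_reach = 8.4 + 10.8 + 3.5 + 6.8 = 29.5
L_max = max([8.4, 10.8, 3.5, 6.8]) = 10.8
S (sum of others) = 29.5 - 10.8 = 18.7
min_reach = max(0, 10.8 - 18.7) = max(0, -7.9) = 0

Answer: 0.0000 29.5000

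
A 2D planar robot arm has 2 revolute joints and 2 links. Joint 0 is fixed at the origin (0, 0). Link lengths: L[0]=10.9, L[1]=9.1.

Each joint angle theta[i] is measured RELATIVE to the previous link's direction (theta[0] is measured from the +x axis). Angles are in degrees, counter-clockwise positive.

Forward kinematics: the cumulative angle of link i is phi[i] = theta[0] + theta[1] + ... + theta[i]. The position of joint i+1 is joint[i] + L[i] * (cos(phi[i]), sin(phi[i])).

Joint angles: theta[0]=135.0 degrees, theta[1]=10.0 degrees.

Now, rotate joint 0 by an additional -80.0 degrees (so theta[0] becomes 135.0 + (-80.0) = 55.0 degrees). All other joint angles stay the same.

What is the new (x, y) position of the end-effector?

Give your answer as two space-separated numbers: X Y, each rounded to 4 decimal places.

joint[0] = (0.0000, 0.0000)  (base)
link 0: phi[0] = 55 = 55 deg
  cos(55 deg) = 0.5736, sin(55 deg) = 0.8192
  joint[1] = (0.0000, 0.0000) + 10.9 * (0.5736, 0.8192) = (0.0000 + 6.2520, 0.0000 + 8.9288) = (6.2520, 8.9288)
link 1: phi[1] = 55 + 10 = 65 deg
  cos(65 deg) = 0.4226, sin(65 deg) = 0.9063
  joint[2] = (6.2520, 8.9288) + 9.1 * (0.4226, 0.9063) = (6.2520 + 3.8458, 8.9288 + 8.2474) = (10.0978, 17.1762)
End effector: (10.0978, 17.1762)

Answer: 10.0978 17.1762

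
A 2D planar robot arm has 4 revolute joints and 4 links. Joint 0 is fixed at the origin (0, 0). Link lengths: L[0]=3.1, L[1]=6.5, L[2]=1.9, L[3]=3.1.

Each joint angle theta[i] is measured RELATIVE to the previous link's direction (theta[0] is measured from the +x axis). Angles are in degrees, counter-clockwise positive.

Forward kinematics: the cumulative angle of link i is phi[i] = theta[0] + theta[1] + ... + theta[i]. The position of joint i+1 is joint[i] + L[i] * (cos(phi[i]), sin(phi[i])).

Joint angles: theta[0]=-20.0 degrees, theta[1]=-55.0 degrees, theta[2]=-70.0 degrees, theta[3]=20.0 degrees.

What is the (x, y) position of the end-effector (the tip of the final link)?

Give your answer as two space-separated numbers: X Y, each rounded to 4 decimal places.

joint[0] = (0.0000, 0.0000)  (base)
link 0: phi[0] = -20 = -20 deg
  cos(-20 deg) = 0.9397, sin(-20 deg) = -0.3420
  joint[1] = (0.0000, 0.0000) + 3.1 * (0.9397, -0.3420) = (0.0000 + 2.9130, 0.0000 + -1.0603) = (2.9130, -1.0603)
link 1: phi[1] = -20 + -55 = -75 deg
  cos(-75 deg) = 0.2588, sin(-75 deg) = -0.9659
  joint[2] = (2.9130, -1.0603) + 6.5 * (0.2588, -0.9659) = (2.9130 + 1.6823, -1.0603 + -6.2785) = (4.5954, -7.3388)
link 2: phi[2] = -20 + -55 + -70 = -145 deg
  cos(-145 deg) = -0.8192, sin(-145 deg) = -0.5736
  joint[3] = (4.5954, -7.3388) + 1.9 * (-0.8192, -0.5736) = (4.5954 + -1.5564, -7.3388 + -1.0898) = (3.0390, -8.4286)
link 3: phi[3] = -20 + -55 + -70 + 20 = -125 deg
  cos(-125 deg) = -0.5736, sin(-125 deg) = -0.8192
  joint[4] = (3.0390, -8.4286) + 3.1 * (-0.5736, -0.8192) = (3.0390 + -1.7781, -8.4286 + -2.5394) = (1.2609, -10.9679)
End effector: (1.2609, -10.9679)

Answer: 1.2609 -10.9679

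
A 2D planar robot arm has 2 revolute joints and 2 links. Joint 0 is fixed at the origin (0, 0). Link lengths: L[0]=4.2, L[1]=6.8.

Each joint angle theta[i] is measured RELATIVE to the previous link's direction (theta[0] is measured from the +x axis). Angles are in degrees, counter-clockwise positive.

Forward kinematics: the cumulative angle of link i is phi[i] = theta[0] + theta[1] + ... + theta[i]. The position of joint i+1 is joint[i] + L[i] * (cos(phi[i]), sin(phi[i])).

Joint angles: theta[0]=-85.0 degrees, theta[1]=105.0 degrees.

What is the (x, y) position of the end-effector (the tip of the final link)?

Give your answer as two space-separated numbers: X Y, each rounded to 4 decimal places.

Answer: 6.7560 -1.8583

Derivation:
joint[0] = (0.0000, 0.0000)  (base)
link 0: phi[0] = -85 = -85 deg
  cos(-85 deg) = 0.0872, sin(-85 deg) = -0.9962
  joint[1] = (0.0000, 0.0000) + 4.2 * (0.0872, -0.9962) = (0.0000 + 0.3661, 0.0000 + -4.1840) = (0.3661, -4.1840)
link 1: phi[1] = -85 + 105 = 20 deg
  cos(20 deg) = 0.9397, sin(20 deg) = 0.3420
  joint[2] = (0.3661, -4.1840) + 6.8 * (0.9397, 0.3420) = (0.3661 + 6.3899, -4.1840 + 2.3257) = (6.7560, -1.8583)
End effector: (6.7560, -1.8583)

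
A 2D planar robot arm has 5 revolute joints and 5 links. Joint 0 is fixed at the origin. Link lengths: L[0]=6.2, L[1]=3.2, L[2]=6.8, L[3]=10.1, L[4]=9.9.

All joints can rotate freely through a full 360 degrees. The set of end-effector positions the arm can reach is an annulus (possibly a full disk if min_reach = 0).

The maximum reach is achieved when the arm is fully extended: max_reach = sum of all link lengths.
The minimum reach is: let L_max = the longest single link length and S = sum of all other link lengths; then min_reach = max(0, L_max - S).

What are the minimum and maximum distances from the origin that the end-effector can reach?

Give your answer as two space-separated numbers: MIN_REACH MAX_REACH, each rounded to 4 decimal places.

Answer: 0.0000 36.2000

Derivation:
Link lengths: [6.2, 3.2, 6.8, 10.1, 9.9]
max_reach = 6.2 + 3.2 + 6.8 + 10.1 + 9.9 = 36.2
L_max = max([6.2, 3.2, 6.8, 10.1, 9.9]) = 10.1
S (sum of others) = 36.2 - 10.1 = 26.1
min_reach = max(0, 10.1 - 26.1) = max(0, -16) = 0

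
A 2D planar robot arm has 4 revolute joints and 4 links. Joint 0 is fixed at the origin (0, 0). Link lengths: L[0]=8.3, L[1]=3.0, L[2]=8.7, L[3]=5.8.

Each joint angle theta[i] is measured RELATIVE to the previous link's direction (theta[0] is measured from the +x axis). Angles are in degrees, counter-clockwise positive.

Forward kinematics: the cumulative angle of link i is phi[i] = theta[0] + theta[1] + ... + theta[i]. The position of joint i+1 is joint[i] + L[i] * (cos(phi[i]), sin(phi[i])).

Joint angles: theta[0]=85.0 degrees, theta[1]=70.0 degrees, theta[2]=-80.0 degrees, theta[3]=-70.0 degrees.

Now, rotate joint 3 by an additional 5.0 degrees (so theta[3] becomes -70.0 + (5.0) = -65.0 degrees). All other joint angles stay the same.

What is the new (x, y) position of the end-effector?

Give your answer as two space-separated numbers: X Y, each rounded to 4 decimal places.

Answer: 5.9681 18.9470

Derivation:
joint[0] = (0.0000, 0.0000)  (base)
link 0: phi[0] = 85 = 85 deg
  cos(85 deg) = 0.0872, sin(85 deg) = 0.9962
  joint[1] = (0.0000, 0.0000) + 8.3 * (0.0872, 0.9962) = (0.0000 + 0.7234, 0.0000 + 8.2684) = (0.7234, 8.2684)
link 1: phi[1] = 85 + 70 = 155 deg
  cos(155 deg) = -0.9063, sin(155 deg) = 0.4226
  joint[2] = (0.7234, 8.2684) + 3 * (-0.9063, 0.4226) = (0.7234 + -2.7189, 8.2684 + 1.2679) = (-1.9955, 9.5363)
link 2: phi[2] = 85 + 70 + -80 = 75 deg
  cos(75 deg) = 0.2588, sin(75 deg) = 0.9659
  joint[3] = (-1.9955, 9.5363) + 8.7 * (0.2588, 0.9659) = (-1.9955 + 2.2517, 9.5363 + 8.4036) = (0.2562, 17.9398)
link 3: phi[3] = 85 + 70 + -80 + -65 = 10 deg
  cos(10 deg) = 0.9848, sin(10 deg) = 0.1736
  joint[4] = (0.2562, 17.9398) + 5.8 * (0.9848, 0.1736) = (0.2562 + 5.7119, 17.9398 + 1.0072) = (5.9681, 18.9470)
End effector: (5.9681, 18.9470)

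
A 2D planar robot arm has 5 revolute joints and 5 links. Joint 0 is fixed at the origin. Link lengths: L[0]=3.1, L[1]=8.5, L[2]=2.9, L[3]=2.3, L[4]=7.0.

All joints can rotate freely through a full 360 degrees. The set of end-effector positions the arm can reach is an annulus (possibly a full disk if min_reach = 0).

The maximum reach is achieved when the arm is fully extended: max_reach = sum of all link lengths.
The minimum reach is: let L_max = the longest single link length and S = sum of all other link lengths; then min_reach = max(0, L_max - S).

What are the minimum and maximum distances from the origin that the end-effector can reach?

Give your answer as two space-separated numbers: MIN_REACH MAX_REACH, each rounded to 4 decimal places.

Answer: 0.0000 23.8000

Derivation:
Link lengths: [3.1, 8.5, 2.9, 2.3, 7.0]
max_reach = 3.1 + 8.5 + 2.9 + 2.3 + 7 = 23.8
L_max = max([3.1, 8.5, 2.9, 2.3, 7.0]) = 8.5
S (sum of others) = 23.8 - 8.5 = 15.3
min_reach = max(0, 8.5 - 15.3) = max(0, -6.8) = 0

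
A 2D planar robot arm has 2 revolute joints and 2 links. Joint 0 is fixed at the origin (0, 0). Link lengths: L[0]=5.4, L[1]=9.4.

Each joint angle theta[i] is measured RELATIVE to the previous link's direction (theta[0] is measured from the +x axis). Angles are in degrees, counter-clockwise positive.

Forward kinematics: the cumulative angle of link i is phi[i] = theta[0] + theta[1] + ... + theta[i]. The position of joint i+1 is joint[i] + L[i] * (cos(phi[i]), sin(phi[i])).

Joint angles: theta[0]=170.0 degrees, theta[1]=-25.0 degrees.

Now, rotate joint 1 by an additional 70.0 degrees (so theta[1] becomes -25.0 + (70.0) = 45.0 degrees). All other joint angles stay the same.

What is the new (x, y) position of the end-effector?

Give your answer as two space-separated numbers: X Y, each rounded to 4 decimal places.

joint[0] = (0.0000, 0.0000)  (base)
link 0: phi[0] = 170 = 170 deg
  cos(170 deg) = -0.9848, sin(170 deg) = 0.1736
  joint[1] = (0.0000, 0.0000) + 5.4 * (-0.9848, 0.1736) = (0.0000 + -5.3180, 0.0000 + 0.9377) = (-5.3180, 0.9377)
link 1: phi[1] = 170 + 45 = 215 deg
  cos(215 deg) = -0.8192, sin(215 deg) = -0.5736
  joint[2] = (-5.3180, 0.9377) + 9.4 * (-0.8192, -0.5736) = (-5.3180 + -7.7000, 0.9377 + -5.3916) = (-13.0180, -4.4539)
End effector: (-13.0180, -4.4539)

Answer: -13.0180 -4.4539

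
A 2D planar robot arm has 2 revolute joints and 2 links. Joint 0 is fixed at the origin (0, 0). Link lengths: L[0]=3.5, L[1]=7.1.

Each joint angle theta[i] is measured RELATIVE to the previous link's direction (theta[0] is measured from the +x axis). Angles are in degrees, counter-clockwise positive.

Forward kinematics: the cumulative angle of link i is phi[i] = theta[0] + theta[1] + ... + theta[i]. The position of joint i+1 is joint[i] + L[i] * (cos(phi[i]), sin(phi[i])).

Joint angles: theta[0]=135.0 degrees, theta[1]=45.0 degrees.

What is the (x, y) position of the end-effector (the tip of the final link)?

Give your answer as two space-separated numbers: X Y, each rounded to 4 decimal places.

Answer: -9.5749 2.4749

Derivation:
joint[0] = (0.0000, 0.0000)  (base)
link 0: phi[0] = 135 = 135 deg
  cos(135 deg) = -0.7071, sin(135 deg) = 0.7071
  joint[1] = (0.0000, 0.0000) + 3.5 * (-0.7071, 0.7071) = (0.0000 + -2.4749, 0.0000 + 2.4749) = (-2.4749, 2.4749)
link 1: phi[1] = 135 + 45 = 180 deg
  cos(180 deg) = -1.0000, sin(180 deg) = 0.0000
  joint[2] = (-2.4749, 2.4749) + 7.1 * (-1.0000, 0.0000) = (-2.4749 + -7.1000, 2.4749 + 0.0000) = (-9.5749, 2.4749)
End effector: (-9.5749, 2.4749)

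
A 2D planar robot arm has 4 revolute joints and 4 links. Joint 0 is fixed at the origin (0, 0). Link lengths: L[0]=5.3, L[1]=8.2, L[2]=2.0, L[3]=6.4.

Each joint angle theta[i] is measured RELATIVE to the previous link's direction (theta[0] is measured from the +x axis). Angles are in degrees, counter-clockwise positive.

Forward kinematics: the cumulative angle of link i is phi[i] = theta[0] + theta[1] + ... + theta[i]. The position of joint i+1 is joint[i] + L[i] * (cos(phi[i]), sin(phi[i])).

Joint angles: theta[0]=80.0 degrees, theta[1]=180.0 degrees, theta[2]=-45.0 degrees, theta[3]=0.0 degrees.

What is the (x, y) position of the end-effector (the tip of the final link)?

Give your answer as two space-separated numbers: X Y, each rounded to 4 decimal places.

joint[0] = (0.0000, 0.0000)  (base)
link 0: phi[0] = 80 = 80 deg
  cos(80 deg) = 0.1736, sin(80 deg) = 0.9848
  joint[1] = (0.0000, 0.0000) + 5.3 * (0.1736, 0.9848) = (0.0000 + 0.9203, 0.0000 + 5.2195) = (0.9203, 5.2195)
link 1: phi[1] = 80 + 180 = 260 deg
  cos(260 deg) = -0.1736, sin(260 deg) = -0.9848
  joint[2] = (0.9203, 5.2195) + 8.2 * (-0.1736, -0.9848) = (0.9203 + -1.4239, 5.2195 + -8.0754) = (-0.5036, -2.8559)
link 2: phi[2] = 80 + 180 + -45 = 215 deg
  cos(215 deg) = -0.8192, sin(215 deg) = -0.5736
  joint[3] = (-0.5036, -2.8559) + 2 * (-0.8192, -0.5736) = (-0.5036 + -1.6383, -2.8559 + -1.1472) = (-2.1419, -4.0031)
link 3: phi[3] = 80 + 180 + -45 + 0 = 215 deg
  cos(215 deg) = -0.8192, sin(215 deg) = -0.5736
  joint[4] = (-2.1419, -4.0031) + 6.4 * (-0.8192, -0.5736) = (-2.1419 + -5.2426, -4.0031 + -3.6709) = (-7.3845, -7.6740)
End effector: (-7.3845, -7.6740)

Answer: -7.3845 -7.6740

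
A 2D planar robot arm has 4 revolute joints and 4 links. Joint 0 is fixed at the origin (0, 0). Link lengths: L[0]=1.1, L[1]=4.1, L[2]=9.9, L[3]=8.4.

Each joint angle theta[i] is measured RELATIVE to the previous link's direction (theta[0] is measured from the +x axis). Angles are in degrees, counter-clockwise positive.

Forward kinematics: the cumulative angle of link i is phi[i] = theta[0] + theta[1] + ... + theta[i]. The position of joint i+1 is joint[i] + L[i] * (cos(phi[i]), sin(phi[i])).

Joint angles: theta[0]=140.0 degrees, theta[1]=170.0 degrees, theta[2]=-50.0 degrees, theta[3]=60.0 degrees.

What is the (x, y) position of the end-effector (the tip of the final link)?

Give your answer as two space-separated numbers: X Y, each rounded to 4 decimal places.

Answer: 6.5084 -17.5827

Derivation:
joint[0] = (0.0000, 0.0000)  (base)
link 0: phi[0] = 140 = 140 deg
  cos(140 deg) = -0.7660, sin(140 deg) = 0.6428
  joint[1] = (0.0000, 0.0000) + 1.1 * (-0.7660, 0.6428) = (0.0000 + -0.8426, 0.0000 + 0.7071) = (-0.8426, 0.7071)
link 1: phi[1] = 140 + 170 = 310 deg
  cos(310 deg) = 0.6428, sin(310 deg) = -0.7660
  joint[2] = (-0.8426, 0.7071) + 4.1 * (0.6428, -0.7660) = (-0.8426 + 2.6354, 0.7071 + -3.1408) = (1.7928, -2.4337)
link 2: phi[2] = 140 + 170 + -50 = 260 deg
  cos(260 deg) = -0.1736, sin(260 deg) = -0.9848
  joint[3] = (1.7928, -2.4337) + 9.9 * (-0.1736, -0.9848) = (1.7928 + -1.7191, -2.4337 + -9.7496) = (0.0737, -12.1833)
link 3: phi[3] = 140 + 170 + -50 + 60 = 320 deg
  cos(320 deg) = 0.7660, sin(320 deg) = -0.6428
  joint[4] = (0.0737, -12.1833) + 8.4 * (0.7660, -0.6428) = (0.0737 + 6.4348, -12.1833 + -5.3994) = (6.5084, -17.5827)
End effector: (6.5084, -17.5827)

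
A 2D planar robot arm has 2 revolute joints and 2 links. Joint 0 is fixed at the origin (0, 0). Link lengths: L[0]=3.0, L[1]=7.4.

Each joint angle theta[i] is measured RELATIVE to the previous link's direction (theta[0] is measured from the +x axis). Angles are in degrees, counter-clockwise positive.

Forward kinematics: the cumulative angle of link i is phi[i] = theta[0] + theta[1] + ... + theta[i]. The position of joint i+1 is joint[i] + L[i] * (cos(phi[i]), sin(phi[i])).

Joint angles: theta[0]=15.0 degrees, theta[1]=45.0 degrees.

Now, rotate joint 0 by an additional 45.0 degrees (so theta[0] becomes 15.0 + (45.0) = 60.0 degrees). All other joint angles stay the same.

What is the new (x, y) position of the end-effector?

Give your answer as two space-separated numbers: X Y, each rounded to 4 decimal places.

joint[0] = (0.0000, 0.0000)  (base)
link 0: phi[0] = 60 = 60 deg
  cos(60 deg) = 0.5000, sin(60 deg) = 0.8660
  joint[1] = (0.0000, 0.0000) + 3 * (0.5000, 0.8660) = (0.0000 + 1.5000, 0.0000 + 2.5981) = (1.5000, 2.5981)
link 1: phi[1] = 60 + 45 = 105 deg
  cos(105 deg) = -0.2588, sin(105 deg) = 0.9659
  joint[2] = (1.5000, 2.5981) + 7.4 * (-0.2588, 0.9659) = (1.5000 + -1.9153, 2.5981 + 7.1479) = (-0.4153, 9.7459)
End effector: (-0.4153, 9.7459)

Answer: -0.4153 9.7459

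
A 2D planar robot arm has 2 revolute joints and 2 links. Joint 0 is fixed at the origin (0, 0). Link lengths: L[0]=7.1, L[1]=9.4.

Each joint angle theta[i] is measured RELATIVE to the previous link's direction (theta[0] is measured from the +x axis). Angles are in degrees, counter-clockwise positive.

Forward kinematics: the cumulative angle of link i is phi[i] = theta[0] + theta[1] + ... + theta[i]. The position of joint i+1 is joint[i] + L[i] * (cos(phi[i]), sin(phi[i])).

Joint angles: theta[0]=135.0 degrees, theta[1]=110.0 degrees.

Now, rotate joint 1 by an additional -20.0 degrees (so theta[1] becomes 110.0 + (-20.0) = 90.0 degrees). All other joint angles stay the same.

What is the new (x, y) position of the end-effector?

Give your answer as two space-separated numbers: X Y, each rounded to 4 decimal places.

Answer: -11.6673 -1.6263

Derivation:
joint[0] = (0.0000, 0.0000)  (base)
link 0: phi[0] = 135 = 135 deg
  cos(135 deg) = -0.7071, sin(135 deg) = 0.7071
  joint[1] = (0.0000, 0.0000) + 7.1 * (-0.7071, 0.7071) = (0.0000 + -5.0205, 0.0000 + 5.0205) = (-5.0205, 5.0205)
link 1: phi[1] = 135 + 90 = 225 deg
  cos(225 deg) = -0.7071, sin(225 deg) = -0.7071
  joint[2] = (-5.0205, 5.0205) + 9.4 * (-0.7071, -0.7071) = (-5.0205 + -6.6468, 5.0205 + -6.6468) = (-11.6673, -1.6263)
End effector: (-11.6673, -1.6263)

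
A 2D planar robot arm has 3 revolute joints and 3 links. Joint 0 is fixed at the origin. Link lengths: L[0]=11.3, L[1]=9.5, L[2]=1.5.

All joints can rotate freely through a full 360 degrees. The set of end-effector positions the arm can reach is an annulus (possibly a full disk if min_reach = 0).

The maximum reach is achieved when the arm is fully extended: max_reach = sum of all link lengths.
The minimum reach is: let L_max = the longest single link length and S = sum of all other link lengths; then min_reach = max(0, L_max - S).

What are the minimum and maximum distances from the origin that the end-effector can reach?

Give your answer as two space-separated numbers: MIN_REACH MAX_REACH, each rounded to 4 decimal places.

Link lengths: [11.3, 9.5, 1.5]
max_reach = 11.3 + 9.5 + 1.5 = 22.3
L_max = max([11.3, 9.5, 1.5]) = 11.3
S (sum of others) = 22.3 - 11.3 = 11
min_reach = max(0, 11.3 - 11) = max(0, 0.3) = 0.3

Answer: 0.3000 22.3000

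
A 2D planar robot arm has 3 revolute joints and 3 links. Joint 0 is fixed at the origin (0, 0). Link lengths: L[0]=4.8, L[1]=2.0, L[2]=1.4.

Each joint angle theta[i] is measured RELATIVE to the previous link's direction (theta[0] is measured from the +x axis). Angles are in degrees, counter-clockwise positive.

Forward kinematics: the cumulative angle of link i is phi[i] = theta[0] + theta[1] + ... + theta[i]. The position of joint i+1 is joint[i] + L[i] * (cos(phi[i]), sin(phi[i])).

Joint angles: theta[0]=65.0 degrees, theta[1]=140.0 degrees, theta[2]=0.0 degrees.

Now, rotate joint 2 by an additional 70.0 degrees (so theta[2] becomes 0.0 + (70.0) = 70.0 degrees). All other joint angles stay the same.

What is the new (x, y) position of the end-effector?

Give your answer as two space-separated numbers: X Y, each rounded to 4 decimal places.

Answer: 0.3380 2.1104

Derivation:
joint[0] = (0.0000, 0.0000)  (base)
link 0: phi[0] = 65 = 65 deg
  cos(65 deg) = 0.4226, sin(65 deg) = 0.9063
  joint[1] = (0.0000, 0.0000) + 4.8 * (0.4226, 0.9063) = (0.0000 + 2.0286, 0.0000 + 4.3503) = (2.0286, 4.3503)
link 1: phi[1] = 65 + 140 = 205 deg
  cos(205 deg) = -0.9063, sin(205 deg) = -0.4226
  joint[2] = (2.0286, 4.3503) + 2 * (-0.9063, -0.4226) = (2.0286 + -1.8126, 4.3503 + -0.8452) = (0.2160, 3.5050)
link 2: phi[2] = 65 + 140 + 70 = 275 deg
  cos(275 deg) = 0.0872, sin(275 deg) = -0.9962
  joint[3] = (0.2160, 3.5050) + 1.4 * (0.0872, -0.9962) = (0.2160 + 0.1220, 3.5050 + -1.3947) = (0.3380, 2.1104)
End effector: (0.3380, 2.1104)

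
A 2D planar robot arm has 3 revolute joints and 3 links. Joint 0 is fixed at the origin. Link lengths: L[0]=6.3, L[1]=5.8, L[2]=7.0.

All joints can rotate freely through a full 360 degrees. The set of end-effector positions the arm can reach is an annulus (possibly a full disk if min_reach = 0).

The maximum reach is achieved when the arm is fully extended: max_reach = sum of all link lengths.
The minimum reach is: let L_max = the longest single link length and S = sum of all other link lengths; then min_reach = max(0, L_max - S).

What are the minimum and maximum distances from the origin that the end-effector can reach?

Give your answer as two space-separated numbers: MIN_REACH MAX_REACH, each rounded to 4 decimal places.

Answer: 0.0000 19.1000

Derivation:
Link lengths: [6.3, 5.8, 7.0]
max_reach = 6.3 + 5.8 + 7 = 19.1
L_max = max([6.3, 5.8, 7.0]) = 7
S (sum of others) = 19.1 - 7 = 12.1
min_reach = max(0, 7 - 12.1) = max(0, -5.1) = 0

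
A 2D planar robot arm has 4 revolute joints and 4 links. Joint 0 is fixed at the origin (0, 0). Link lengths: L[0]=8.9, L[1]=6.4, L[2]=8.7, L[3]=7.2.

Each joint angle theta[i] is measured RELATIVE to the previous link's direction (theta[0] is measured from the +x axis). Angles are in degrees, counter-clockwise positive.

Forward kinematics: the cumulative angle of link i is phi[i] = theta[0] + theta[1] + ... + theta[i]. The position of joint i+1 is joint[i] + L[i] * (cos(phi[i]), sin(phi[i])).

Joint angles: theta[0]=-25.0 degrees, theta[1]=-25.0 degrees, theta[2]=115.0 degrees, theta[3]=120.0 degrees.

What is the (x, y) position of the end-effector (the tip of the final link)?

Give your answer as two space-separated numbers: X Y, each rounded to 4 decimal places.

joint[0] = (0.0000, 0.0000)  (base)
link 0: phi[0] = -25 = -25 deg
  cos(-25 deg) = 0.9063, sin(-25 deg) = -0.4226
  joint[1] = (0.0000, 0.0000) + 8.9 * (0.9063, -0.4226) = (0.0000 + 8.0661, 0.0000 + -3.7613) = (8.0661, -3.7613)
link 1: phi[1] = -25 + -25 = -50 deg
  cos(-50 deg) = 0.6428, sin(-50 deg) = -0.7660
  joint[2] = (8.0661, -3.7613) + 6.4 * (0.6428, -0.7660) = (8.0661 + 4.1138, -3.7613 + -4.9027) = (12.1800, -8.6640)
link 2: phi[2] = -25 + -25 + 115 = 65 deg
  cos(65 deg) = 0.4226, sin(65 deg) = 0.9063
  joint[3] = (12.1800, -8.6640) + 8.7 * (0.4226, 0.9063) = (12.1800 + 3.6768, -8.6640 + 7.8849) = (15.8568, -0.7791)
link 3: phi[3] = -25 + -25 + 115 + 120 = 185 deg
  cos(185 deg) = -0.9962, sin(185 deg) = -0.0872
  joint[4] = (15.8568, -0.7791) + 7.2 * (-0.9962, -0.0872) = (15.8568 + -7.1726, -0.7791 + -0.6275) = (8.6842, -1.4066)
End effector: (8.6842, -1.4066)

Answer: 8.6842 -1.4066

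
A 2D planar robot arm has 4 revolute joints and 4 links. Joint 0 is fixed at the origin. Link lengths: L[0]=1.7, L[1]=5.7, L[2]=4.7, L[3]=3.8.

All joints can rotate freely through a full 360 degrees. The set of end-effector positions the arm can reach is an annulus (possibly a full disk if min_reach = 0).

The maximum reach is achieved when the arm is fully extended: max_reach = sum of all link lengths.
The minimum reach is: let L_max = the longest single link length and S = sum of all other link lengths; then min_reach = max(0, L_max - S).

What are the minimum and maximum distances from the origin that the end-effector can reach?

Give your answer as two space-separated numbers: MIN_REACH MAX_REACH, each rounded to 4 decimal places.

Link lengths: [1.7, 5.7, 4.7, 3.8]
max_reach = 1.7 + 5.7 + 4.7 + 3.8 = 15.9
L_max = max([1.7, 5.7, 4.7, 3.8]) = 5.7
S (sum of others) = 15.9 - 5.7 = 10.2
min_reach = max(0, 5.7 - 10.2) = max(0, -4.5) = 0

Answer: 0.0000 15.9000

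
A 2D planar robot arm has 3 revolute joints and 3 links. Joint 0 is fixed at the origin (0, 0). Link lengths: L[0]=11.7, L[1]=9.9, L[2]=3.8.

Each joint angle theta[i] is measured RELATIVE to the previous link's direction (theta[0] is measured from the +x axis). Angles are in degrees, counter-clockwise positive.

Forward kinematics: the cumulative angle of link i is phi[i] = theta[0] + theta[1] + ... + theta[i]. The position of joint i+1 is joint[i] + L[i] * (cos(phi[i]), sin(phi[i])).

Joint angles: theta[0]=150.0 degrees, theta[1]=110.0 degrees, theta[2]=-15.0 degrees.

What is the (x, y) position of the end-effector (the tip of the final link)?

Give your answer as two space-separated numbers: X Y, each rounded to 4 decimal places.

Answer: -13.4576 -7.3436

Derivation:
joint[0] = (0.0000, 0.0000)  (base)
link 0: phi[0] = 150 = 150 deg
  cos(150 deg) = -0.8660, sin(150 deg) = 0.5000
  joint[1] = (0.0000, 0.0000) + 11.7 * (-0.8660, 0.5000) = (0.0000 + -10.1325, 0.0000 + 5.8500) = (-10.1325, 5.8500)
link 1: phi[1] = 150 + 110 = 260 deg
  cos(260 deg) = -0.1736, sin(260 deg) = -0.9848
  joint[2] = (-10.1325, 5.8500) + 9.9 * (-0.1736, -0.9848) = (-10.1325 + -1.7191, 5.8500 + -9.7496) = (-11.8516, -3.8996)
link 2: phi[2] = 150 + 110 + -15 = 245 deg
  cos(245 deg) = -0.4226, sin(245 deg) = -0.9063
  joint[3] = (-11.8516, -3.8996) + 3.8 * (-0.4226, -0.9063) = (-11.8516 + -1.6059, -3.8996 + -3.4440) = (-13.4576, -7.3436)
End effector: (-13.4576, -7.3436)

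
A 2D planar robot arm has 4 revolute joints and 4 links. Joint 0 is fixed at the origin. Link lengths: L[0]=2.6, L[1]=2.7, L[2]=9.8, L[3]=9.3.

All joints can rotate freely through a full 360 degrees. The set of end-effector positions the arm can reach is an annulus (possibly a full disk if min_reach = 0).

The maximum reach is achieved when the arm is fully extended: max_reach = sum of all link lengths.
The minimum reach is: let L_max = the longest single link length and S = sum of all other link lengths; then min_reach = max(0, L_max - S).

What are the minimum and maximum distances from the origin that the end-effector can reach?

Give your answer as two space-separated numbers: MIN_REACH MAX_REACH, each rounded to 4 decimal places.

Link lengths: [2.6, 2.7, 9.8, 9.3]
max_reach = 2.6 + 2.7 + 9.8 + 9.3 = 24.4
L_max = max([2.6, 2.7, 9.8, 9.3]) = 9.8
S (sum of others) = 24.4 - 9.8 = 14.6
min_reach = max(0, 9.8 - 14.6) = max(0, -4.8) = 0

Answer: 0.0000 24.4000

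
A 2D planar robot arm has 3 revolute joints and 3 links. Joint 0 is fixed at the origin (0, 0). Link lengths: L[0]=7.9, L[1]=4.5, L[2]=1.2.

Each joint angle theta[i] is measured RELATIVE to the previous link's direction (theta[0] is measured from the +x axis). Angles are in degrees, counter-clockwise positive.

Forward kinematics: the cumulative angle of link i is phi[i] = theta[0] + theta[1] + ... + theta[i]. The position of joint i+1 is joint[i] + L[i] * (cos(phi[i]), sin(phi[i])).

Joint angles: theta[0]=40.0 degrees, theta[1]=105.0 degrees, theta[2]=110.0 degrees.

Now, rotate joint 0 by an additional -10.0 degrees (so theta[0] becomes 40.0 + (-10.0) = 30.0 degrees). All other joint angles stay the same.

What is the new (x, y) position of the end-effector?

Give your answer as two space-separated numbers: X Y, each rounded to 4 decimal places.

joint[0] = (0.0000, 0.0000)  (base)
link 0: phi[0] = 30 = 30 deg
  cos(30 deg) = 0.8660, sin(30 deg) = 0.5000
  joint[1] = (0.0000, 0.0000) + 7.9 * (0.8660, 0.5000) = (0.0000 + 6.8416, 0.0000 + 3.9500) = (6.8416, 3.9500)
link 1: phi[1] = 30 + 105 = 135 deg
  cos(135 deg) = -0.7071, sin(135 deg) = 0.7071
  joint[2] = (6.8416, 3.9500) + 4.5 * (-0.7071, 0.7071) = (6.8416 + -3.1820, 3.9500 + 3.1820) = (3.6596, 7.1320)
link 2: phi[2] = 30 + 105 + 110 = 245 deg
  cos(245 deg) = -0.4226, sin(245 deg) = -0.9063
  joint[3] = (3.6596, 7.1320) + 1.2 * (-0.4226, -0.9063) = (3.6596 + -0.5071, 7.1320 + -1.0876) = (3.1525, 6.0444)
End effector: (3.1525, 6.0444)

Answer: 3.1525 6.0444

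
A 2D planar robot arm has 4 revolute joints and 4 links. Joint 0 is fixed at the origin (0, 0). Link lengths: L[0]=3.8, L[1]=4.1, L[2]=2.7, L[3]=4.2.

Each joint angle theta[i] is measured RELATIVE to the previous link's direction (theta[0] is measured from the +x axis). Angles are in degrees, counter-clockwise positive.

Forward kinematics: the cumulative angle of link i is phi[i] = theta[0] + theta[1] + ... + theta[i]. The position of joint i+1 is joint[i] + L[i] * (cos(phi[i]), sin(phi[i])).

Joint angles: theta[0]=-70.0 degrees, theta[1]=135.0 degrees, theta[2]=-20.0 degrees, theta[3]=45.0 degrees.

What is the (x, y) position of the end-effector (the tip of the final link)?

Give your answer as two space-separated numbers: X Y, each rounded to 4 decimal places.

Answer: 4.9416 6.2542

Derivation:
joint[0] = (0.0000, 0.0000)  (base)
link 0: phi[0] = -70 = -70 deg
  cos(-70 deg) = 0.3420, sin(-70 deg) = -0.9397
  joint[1] = (0.0000, 0.0000) + 3.8 * (0.3420, -0.9397) = (0.0000 + 1.2997, 0.0000 + -3.5708) = (1.2997, -3.5708)
link 1: phi[1] = -70 + 135 = 65 deg
  cos(65 deg) = 0.4226, sin(65 deg) = 0.9063
  joint[2] = (1.2997, -3.5708) + 4.1 * (0.4226, 0.9063) = (1.2997 + 1.7327, -3.5708 + 3.7159) = (3.0324, 0.1450)
link 2: phi[2] = -70 + 135 + -20 = 45 deg
  cos(45 deg) = 0.7071, sin(45 deg) = 0.7071
  joint[3] = (3.0324, 0.1450) + 2.7 * (0.7071, 0.7071) = (3.0324 + 1.9092, 0.1450 + 1.9092) = (4.9416, 2.0542)
link 3: phi[3] = -70 + 135 + -20 + 45 = 90 deg
  cos(90 deg) = 0.0000, sin(90 deg) = 1.0000
  joint[4] = (4.9416, 2.0542) + 4.2 * (0.0000, 1.0000) = (4.9416 + 0.0000, 2.0542 + 4.2000) = (4.9416, 6.2542)
End effector: (4.9416, 6.2542)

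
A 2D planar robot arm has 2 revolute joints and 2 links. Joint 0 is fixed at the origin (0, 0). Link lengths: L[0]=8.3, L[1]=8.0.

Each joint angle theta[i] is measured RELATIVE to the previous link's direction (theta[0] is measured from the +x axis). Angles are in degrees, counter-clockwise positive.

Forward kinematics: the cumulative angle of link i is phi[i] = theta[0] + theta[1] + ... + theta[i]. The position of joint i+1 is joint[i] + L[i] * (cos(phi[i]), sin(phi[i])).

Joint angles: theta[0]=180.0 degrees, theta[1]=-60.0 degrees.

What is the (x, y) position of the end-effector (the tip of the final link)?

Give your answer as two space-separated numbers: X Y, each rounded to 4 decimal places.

joint[0] = (0.0000, 0.0000)  (base)
link 0: phi[0] = 180 = 180 deg
  cos(180 deg) = -1.0000, sin(180 deg) = 0.0000
  joint[1] = (0.0000, 0.0000) + 8.3 * (-1.0000, 0.0000) = (0.0000 + -8.3000, 0.0000 + 0.0000) = (-8.3000, 0.0000)
link 1: phi[1] = 180 + -60 = 120 deg
  cos(120 deg) = -0.5000, sin(120 deg) = 0.8660
  joint[2] = (-8.3000, 0.0000) + 8 * (-0.5000, 0.8660) = (-8.3000 + -4.0000, 0.0000 + 6.9282) = (-12.3000, 6.9282)
End effector: (-12.3000, 6.9282)

Answer: -12.3000 6.9282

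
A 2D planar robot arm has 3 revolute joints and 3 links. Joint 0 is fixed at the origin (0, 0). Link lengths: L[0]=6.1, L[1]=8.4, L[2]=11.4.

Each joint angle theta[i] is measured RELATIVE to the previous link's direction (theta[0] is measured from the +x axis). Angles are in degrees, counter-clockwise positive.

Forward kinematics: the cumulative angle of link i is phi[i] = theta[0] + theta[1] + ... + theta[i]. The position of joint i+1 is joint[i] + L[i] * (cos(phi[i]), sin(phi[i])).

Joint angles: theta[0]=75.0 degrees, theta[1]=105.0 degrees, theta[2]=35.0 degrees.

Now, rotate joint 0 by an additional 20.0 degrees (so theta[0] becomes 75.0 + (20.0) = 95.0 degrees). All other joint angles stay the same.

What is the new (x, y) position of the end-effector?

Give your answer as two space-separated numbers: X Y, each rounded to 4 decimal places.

Answer: -14.9638 -6.1345

Derivation:
joint[0] = (0.0000, 0.0000)  (base)
link 0: phi[0] = 95 = 95 deg
  cos(95 deg) = -0.0872, sin(95 deg) = 0.9962
  joint[1] = (0.0000, 0.0000) + 6.1 * (-0.0872, 0.9962) = (0.0000 + -0.5317, 0.0000 + 6.0768) = (-0.5317, 6.0768)
link 1: phi[1] = 95 + 105 = 200 deg
  cos(200 deg) = -0.9397, sin(200 deg) = -0.3420
  joint[2] = (-0.5317, 6.0768) + 8.4 * (-0.9397, -0.3420) = (-0.5317 + -7.8934, 6.0768 + -2.8730) = (-8.4251, 3.2038)
link 2: phi[2] = 95 + 105 + 35 = 235 deg
  cos(235 deg) = -0.5736, sin(235 deg) = -0.8192
  joint[3] = (-8.4251, 3.2038) + 11.4 * (-0.5736, -0.8192) = (-8.4251 + -6.5388, 3.2038 + -9.3383) = (-14.9638, -6.1345)
End effector: (-14.9638, -6.1345)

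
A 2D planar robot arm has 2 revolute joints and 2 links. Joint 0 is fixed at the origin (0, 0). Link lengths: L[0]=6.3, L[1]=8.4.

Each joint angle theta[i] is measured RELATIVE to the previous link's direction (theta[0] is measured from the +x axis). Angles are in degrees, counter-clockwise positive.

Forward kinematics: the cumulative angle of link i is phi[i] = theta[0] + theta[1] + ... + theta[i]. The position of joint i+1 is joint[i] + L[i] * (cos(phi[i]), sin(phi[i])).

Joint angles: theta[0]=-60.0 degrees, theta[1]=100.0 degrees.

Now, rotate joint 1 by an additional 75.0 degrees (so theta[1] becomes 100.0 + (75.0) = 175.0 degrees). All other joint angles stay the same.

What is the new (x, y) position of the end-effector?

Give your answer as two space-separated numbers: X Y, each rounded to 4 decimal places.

Answer: -0.4000 2.1570

Derivation:
joint[0] = (0.0000, 0.0000)  (base)
link 0: phi[0] = -60 = -60 deg
  cos(-60 deg) = 0.5000, sin(-60 deg) = -0.8660
  joint[1] = (0.0000, 0.0000) + 6.3 * (0.5000, -0.8660) = (0.0000 + 3.1500, 0.0000 + -5.4560) = (3.1500, -5.4560)
link 1: phi[1] = -60 + 175 = 115 deg
  cos(115 deg) = -0.4226, sin(115 deg) = 0.9063
  joint[2] = (3.1500, -5.4560) + 8.4 * (-0.4226, 0.9063) = (3.1500 + -3.5500, -5.4560 + 7.6130) = (-0.4000, 2.1570)
End effector: (-0.4000, 2.1570)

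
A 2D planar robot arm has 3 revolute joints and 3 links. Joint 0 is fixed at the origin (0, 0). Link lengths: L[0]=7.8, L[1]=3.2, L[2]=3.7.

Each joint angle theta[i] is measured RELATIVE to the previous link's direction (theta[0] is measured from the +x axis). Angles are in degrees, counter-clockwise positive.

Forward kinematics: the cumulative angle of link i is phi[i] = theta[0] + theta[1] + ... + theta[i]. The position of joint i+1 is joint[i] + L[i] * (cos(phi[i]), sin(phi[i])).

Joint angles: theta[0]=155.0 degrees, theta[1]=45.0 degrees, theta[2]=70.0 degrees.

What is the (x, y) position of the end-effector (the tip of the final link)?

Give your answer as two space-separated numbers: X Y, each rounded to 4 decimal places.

joint[0] = (0.0000, 0.0000)  (base)
link 0: phi[0] = 155 = 155 deg
  cos(155 deg) = -0.9063, sin(155 deg) = 0.4226
  joint[1] = (0.0000, 0.0000) + 7.8 * (-0.9063, 0.4226) = (0.0000 + -7.0692, 0.0000 + 3.2964) = (-7.0692, 3.2964)
link 1: phi[1] = 155 + 45 = 200 deg
  cos(200 deg) = -0.9397, sin(200 deg) = -0.3420
  joint[2] = (-7.0692, 3.2964) + 3.2 * (-0.9397, -0.3420) = (-7.0692 + -3.0070, 3.2964 + -1.0945) = (-10.0762, 2.2020)
link 2: phi[2] = 155 + 45 + 70 = 270 deg
  cos(270 deg) = -0.0000, sin(270 deg) = -1.0000
  joint[3] = (-10.0762, 2.2020) + 3.7 * (-0.0000, -1.0000) = (-10.0762 + -0.0000, 2.2020 + -3.7000) = (-10.0762, -1.4980)
End effector: (-10.0762, -1.4980)

Answer: -10.0762 -1.4980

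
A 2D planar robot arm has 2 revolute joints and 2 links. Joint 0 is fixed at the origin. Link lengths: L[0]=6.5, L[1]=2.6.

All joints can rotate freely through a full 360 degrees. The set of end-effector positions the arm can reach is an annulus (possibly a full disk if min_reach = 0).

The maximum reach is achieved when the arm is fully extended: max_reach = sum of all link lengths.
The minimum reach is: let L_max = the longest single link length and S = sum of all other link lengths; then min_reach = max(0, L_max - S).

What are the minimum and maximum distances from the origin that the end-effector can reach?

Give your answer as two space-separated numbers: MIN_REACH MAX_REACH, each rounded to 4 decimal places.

Link lengths: [6.5, 2.6]
max_reach = 6.5 + 2.6 = 9.1
L_max = max([6.5, 2.6]) = 6.5
S (sum of others) = 9.1 - 6.5 = 2.6
min_reach = max(0, 6.5 - 2.6) = max(0, 3.9) = 3.9

Answer: 3.9000 9.1000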